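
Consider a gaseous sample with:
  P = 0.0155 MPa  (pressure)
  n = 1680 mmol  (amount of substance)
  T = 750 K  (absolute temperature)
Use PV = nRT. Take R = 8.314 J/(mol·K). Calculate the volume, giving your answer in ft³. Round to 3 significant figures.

From the ideal-gas law: V = nRT/P.
P = 0.0155 MPa = 15500 Pa; n = 1680 mmol = 1.680 mol; T = 750 K; R = 8.314 J/(mol·K).
V = 0.6758 m³
0.6758 m³ × (1 ft³ / 0.02832 m³) = 23.87 ft³

23.9 ft³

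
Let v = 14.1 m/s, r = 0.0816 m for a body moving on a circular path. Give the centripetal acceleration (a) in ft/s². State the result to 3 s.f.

a is given directly by: a = v²/r.
v = 14.1 m/s; r = 0.0816 m.
a = 2436 m/s²
2436 m/s² × (1 ft/s² / 0.3048 m/s²) = 7993 ft/s²

7990 ft/s²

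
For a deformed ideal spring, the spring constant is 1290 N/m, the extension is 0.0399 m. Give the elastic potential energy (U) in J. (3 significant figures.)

1.03 J

U is given directly by: U = ½kx².
k = 1290 N/m; x = 0.0399 m.
U = 1.027 J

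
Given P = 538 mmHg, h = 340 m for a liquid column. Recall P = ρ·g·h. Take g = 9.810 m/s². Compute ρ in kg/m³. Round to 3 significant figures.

Solving P = ρ·g·h for ρ: ρ = P/(g·h).
P = 538 mmHg = 71727 Pa; h = 340 m; g = 9.810 m/s².
ρ = 21.50 kg/m³

21.5 kg/m³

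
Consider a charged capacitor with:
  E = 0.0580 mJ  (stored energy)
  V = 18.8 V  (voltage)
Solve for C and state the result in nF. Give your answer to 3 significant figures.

Rearranging E = ½C·V² for C: C = 2E/V².
E = 0.0580 mJ = 5.800×10^-5 J; V = 18.8 V.
C = 3.282×10^-7 F
3.282×10^-7 F × (1 nF / 1.000×10^-9 F) = 328.2 nF

328 nF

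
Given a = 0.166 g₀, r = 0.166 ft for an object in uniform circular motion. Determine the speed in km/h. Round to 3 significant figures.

1.03 km/h

Rearranging a = v²/r for v: v = √(a·r).
a = 0.166 g₀ = 1.628 m/s²; r = 0.166 ft = 0.05060 m.
v = 0.2870 m/s
0.2870 m/s × (1 km/h / 0.2778 m/s) = 1.033 km/h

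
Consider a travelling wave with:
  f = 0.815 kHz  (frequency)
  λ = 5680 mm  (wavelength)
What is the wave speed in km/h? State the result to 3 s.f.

v is given directly by: v = fλ.
f = 0.815 kHz = 815.0 Hz; λ = 5680 mm = 5.680 m.
v = 4629 m/s
4629 m/s × (1 km/h / 0.2778 m/s) = 16665 km/h

16700 km/h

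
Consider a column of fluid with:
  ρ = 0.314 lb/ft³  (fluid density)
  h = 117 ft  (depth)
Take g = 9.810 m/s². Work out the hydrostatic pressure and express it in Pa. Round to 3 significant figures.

Directly: P = ρgh.
ρ = 0.314 lb/ft³ = 5.030 kg/m³; h = 117 ft = 35.66 m; g = 9.810 m/s².
P = 1760 Pa  (the unit combination reduces to kg/(m·s²) = Pa)

1760 Pa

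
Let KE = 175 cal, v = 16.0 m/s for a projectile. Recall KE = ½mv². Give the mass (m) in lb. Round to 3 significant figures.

12.6 lb

Solving KE = ½mv² for m: m = 2·KE/v².
KE = 175 cal = 732.2 J; v = 16.0 m/s.
m = 5.720 kg
5.720 kg × (1 lb / 0.4536 kg) = 12.61 lb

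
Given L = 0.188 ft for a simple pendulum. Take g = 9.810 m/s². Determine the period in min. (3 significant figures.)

0.00800 min

Directly: T = 2π√(L/g).
L = 0.188 ft = 0.05730 m; g = 9.810 m/s².
T = 0.4802 s
0.4802 s × (1 min / 60.00 s) = 0.008004 min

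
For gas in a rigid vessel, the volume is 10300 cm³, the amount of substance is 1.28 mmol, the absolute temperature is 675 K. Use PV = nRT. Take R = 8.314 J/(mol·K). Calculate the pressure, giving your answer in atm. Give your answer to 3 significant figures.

Directly: P = nRT/V.
V = 10300 cm³ = 0.01030 m³; n = 1.28 mmol = 0.001280 mol; T = 675 K; R = 8.314 J/(mol·K).
P = 697.4 Pa
697.4 Pa × (1 atm / 1.013×10^5 Pa) = 0.006883 atm

0.00688 atm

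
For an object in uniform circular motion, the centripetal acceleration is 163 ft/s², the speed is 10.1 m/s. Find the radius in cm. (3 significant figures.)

205 cm

Solving a = v²/r for r: r = v²/a.
a = 163 ft/s² = 49.68 m/s²; v = 10.1 m/s.
r = 2.053 m
2.053 m × (1 cm / 0.01000 m) = 205.3 cm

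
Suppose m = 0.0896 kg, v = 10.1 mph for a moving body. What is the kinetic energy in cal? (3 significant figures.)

KE is given directly by: KE = ½mv².
m = 0.0896 kg; v = 10.1 mph = 4.515 m/s.
KE = 0.9133 J  (the unit combination reduces to kg·m²/s² = J)
0.9133 J × (1 cal / 4.184 J) = 0.2183 cal

0.218 cal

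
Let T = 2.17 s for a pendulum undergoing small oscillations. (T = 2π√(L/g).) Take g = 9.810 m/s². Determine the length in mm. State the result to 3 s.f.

1170 mm

Rearranging T = 2π√(L/g) for L: L = g·(T/2π)².
T = 2.17 s; g = 9.810 m/s².
L = 1.170 m
1.170 m × (1 mm / 0.001000 m) = 1170 mm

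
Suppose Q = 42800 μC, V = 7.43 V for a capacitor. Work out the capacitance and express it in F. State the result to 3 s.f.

0.00576 F

Directly: C = Q/V.
Q = 42800 μC = 0.04280 C; V = 7.43 V.
C = 0.005760 F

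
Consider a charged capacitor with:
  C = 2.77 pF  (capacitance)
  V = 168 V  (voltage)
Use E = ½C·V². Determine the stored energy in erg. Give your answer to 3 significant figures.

0.391 erg

E is given directly by: E = ½CV².
C = 2.77 pF = 2.770×10^-12 F; V = 168 V.
E = 3.909×10^-8 J
3.909×10^-8 J × (1 erg / 1.000×10^-7 J) = 0.3909 erg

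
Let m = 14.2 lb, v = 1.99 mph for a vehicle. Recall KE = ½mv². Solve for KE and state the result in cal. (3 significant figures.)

Directly: KE = ½mv².
m = 14.2 lb = 6.441 kg; v = 1.99 mph = 0.8896 m/s.
KE = 2.549 J  (the unit combination reduces to kg·m²/s² = J)
2.549 J × (1 cal / 4.184 J) = 0.6092 cal

0.609 cal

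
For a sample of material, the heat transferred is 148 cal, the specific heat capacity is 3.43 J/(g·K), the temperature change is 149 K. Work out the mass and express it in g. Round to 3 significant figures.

1.21 g

Rearranging Q = m·c·ΔT for m: m = Q/(c·ΔT).
Q = 148 cal = 619.2 J; c = 3.43 J/(g·K) = 3430 J/(kg·K); ΔT = 149 K.
m = 0.001212 kg
0.001212 kg × (1 g / 0.001000 kg) = 1.212 g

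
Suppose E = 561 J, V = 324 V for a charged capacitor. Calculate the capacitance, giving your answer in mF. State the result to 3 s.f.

Solving E = ½C·V² for C: C = 2E/V².
E = 561 J; V = 324 V.
C = 0.01069 F
0.01069 F × (1 mF / 0.001000 F) = 10.69 mF

10.7 mF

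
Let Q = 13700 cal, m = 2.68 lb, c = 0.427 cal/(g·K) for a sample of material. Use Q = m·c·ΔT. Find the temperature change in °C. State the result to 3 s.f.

Solving Q = m·c·ΔT for ΔT: ΔT = Q/(m·c).
Q = 13700 cal = 57321 J; m = 2.68 lb = 1.216 kg; c = 0.427 cal/(g·K) = 1787 J/(kg·K).
ΔT = 26.39 K
Since 1 °C = 1 K, 26.39 °C.

26.4 °C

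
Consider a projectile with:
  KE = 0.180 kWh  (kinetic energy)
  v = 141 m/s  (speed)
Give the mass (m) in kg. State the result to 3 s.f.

Rearranging KE = ½mv² for m: m = 2·KE/v².
KE = 0.180 kWh = 6.480×10^5 J; v = 141 m/s.
m = 65.19 kg

65.2 kg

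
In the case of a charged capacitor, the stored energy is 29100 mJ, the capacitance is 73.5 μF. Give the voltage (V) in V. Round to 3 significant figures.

890 V

Rearranging: V = √(2E/C).
E = 29100 mJ = 29.10 J; C = 73.5 μF = 7.350×10^-5 F.
V = 889.9 V  (the unit combination reduces to kg·m²/(A·s³) = V)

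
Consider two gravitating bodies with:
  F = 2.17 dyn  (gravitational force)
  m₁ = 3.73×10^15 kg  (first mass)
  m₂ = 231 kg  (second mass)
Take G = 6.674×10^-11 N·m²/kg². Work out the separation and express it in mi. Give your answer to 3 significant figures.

From Newton's law of gravitation: r = √(G·m₁m₂/F).
F = 2.17 dyn = 2.170×10^-5 N; m₁ = 3.73×10^15 kg; m₂ = 231 kg; G = 6.674×10^-11 N·m²/kg².
r = 1.628×10^6 m
1.628×10^6 m × (1 mi / 1609 m) = 1012 mi

1010 mi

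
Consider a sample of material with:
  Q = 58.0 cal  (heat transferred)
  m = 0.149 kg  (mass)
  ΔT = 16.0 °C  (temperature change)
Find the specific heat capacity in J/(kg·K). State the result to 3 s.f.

102 J/(kg·K)

Rearranging: c = Q/(m·ΔT).
Q = 58.0 cal = 242.7 J; m = 0.149 kg; ΔT = 16.0 °C = 16.00 K.
c = 101.8 J/(kg·K)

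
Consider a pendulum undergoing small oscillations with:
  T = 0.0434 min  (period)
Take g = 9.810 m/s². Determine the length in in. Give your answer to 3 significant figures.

Rearranging T = 2π√(L/g) for L: L = g·(T/2π)².
T = 0.0434 min = 2.604 s; g = 9.810 m/s².
L = 1.685 m
1.685 m × (1 in / 0.02540 m) = 66.34 in

66.3 in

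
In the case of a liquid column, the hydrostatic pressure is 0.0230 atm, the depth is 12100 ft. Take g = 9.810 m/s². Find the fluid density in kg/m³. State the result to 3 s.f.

0.0644 kg/m³

Solving P = ρ·g·h for ρ: ρ = P/(g·h).
P = 0.0230 atm = 2330 Pa; h = 12100 ft = 3688 m; g = 9.810 m/s².
ρ = 0.06441 kg/m³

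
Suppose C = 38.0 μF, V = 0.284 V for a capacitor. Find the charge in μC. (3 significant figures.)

10.8 μC

Solving C = Q/V for Q: Q = CV.
C = 38.0 μF = 3.800×10^-5 F; V = 0.284 V.
Q = 1.079×10^-5 C
1.079×10^-5 C × (1 μC / 1.000×10^-6 C) = 10.79 μC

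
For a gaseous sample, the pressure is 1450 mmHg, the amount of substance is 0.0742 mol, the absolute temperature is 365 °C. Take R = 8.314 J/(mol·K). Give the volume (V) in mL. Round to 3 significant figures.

2040 mL

Rearranging PV = nRT for V: V = nRT/P.
P = 1450 mmHg = 1.933×10^5 Pa; n = 0.0742 mol; T = 365 °C = 638.1 K; R = 8.314 J/(mol·K).
V = 0.002036 m³
0.002036 m³ × (1 mL / 1.000×10^-6 m³) = 2036 mL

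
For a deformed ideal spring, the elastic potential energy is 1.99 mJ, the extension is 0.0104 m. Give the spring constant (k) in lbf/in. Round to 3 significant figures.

0.210 lbf/in

Rearranging U = ½k·x² for k: k = 2U/x².
U = 1.99 mJ = 0.001990 J; x = 0.0104 m.
k = 36.80 N/m
36.80 N/m × (1 lbf/in / 175.1 N/m) = 0.2101 lbf/in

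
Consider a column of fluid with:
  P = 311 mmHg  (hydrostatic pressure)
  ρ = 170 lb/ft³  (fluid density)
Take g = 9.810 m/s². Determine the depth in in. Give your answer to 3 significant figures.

61.1 in

Solving P = ρ·g·h for h: h = P/(ρ·g).
P = 311 mmHg = 41463 Pa; ρ = 170 lb/ft³ = 2723 kg/m³; g = 9.810 m/s².
h = 1.552 m
1.552 m × (1 in / 0.02540 m) = 61.11 in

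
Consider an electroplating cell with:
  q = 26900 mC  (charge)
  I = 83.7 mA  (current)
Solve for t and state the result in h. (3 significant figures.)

0.0893 h

Rearranging: t = q/I.
q = 26900 mC = 26.90 C; I = 83.7 mA = 0.08370 A.
t = 321.4 s
321.4 s × (1 h / 3600 s) = 0.08927 h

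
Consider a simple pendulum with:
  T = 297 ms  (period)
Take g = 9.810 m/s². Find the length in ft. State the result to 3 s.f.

0.0719 ft

Solving T = 2π√(L/g) for L: L = g·(T/2π)².
T = 297 ms = 0.2970 s; g = 9.810 m/s².
L = 0.02192 m
0.02192 m × (1 ft / 0.3048 m) = 0.07191 ft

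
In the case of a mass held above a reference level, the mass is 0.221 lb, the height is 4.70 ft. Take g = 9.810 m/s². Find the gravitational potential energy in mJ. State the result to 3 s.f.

1410 mJ

Directly: PE = mgh.
m = 0.221 lb = 0.1002 kg; h = 4.70 ft = 1.433 m; g = 9.810 m/s².
PE = 1.409 J
1.409 J × (1 mJ / 0.001000 J) = 1409 mJ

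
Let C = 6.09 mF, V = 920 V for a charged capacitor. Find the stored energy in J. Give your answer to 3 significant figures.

2580 J

E is given directly by: E = ½CV².
C = 6.09 mF = 0.006090 F; V = 920 V.
E = 2577 J  (the unit combination reduces to kg·m²/s² = J)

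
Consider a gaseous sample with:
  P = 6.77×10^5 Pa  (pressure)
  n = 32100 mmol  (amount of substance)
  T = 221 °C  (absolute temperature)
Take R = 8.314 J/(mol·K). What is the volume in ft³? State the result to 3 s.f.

6.88 ft³

From the ideal-gas law: V = nRT/P.
P = 6.77×10^5 Pa; n = 32100 mmol = 32.10 mol; T = 221 °C = 494.1 K; R = 8.314 J/(mol·K).
V = 0.1948 m³
0.1948 m³ × (1 ft³ / 0.02832 m³) = 6.879 ft³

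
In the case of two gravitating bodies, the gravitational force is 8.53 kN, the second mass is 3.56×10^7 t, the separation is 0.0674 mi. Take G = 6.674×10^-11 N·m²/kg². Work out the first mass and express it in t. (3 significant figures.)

Rearranging F = G·m₁·m₂/r² for m₁: m₁ = F·r²/(G·m₂).
F = 8.53 kN = 8530 N; m₂ = 3.56×10^7 t = 3.560×10^10 kg; r = 0.0674 mi = 108.5 m; G = 6.674×10^-11 N·m²/kg².
m₁ = 4.224×10^7 kg
4.224×10^7 kg × (1 t / 1000 kg) = 42241 t

42200 t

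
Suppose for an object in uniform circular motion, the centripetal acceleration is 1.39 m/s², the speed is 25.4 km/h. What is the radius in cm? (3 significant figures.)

Solving a = v²/r for r: r = v²/a.
a = 1.39 m/s²; v = 25.4 km/h = 7.056 m/s.
r = 35.81 m
35.81 m × (1 cm / 0.01000 m) = 3581 cm

3580 cm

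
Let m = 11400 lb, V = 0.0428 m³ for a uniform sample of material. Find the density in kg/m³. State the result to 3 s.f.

1.21×10^5 kg/m³

ρ is given directly by: ρ = m/V.
m = 11400 lb = 5171 kg; V = 0.0428 m³.
ρ = 1.208×10^5 kg/m³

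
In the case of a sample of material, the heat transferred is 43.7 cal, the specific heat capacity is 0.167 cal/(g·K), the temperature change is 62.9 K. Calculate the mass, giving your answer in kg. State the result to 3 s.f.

Rearranging Q = m·c·ΔT for m: m = Q/(c·ΔT).
Q = 43.7 cal = 182.8 J; c = 0.167 cal/(g·K) = 698.7 J/(kg·K); ΔT = 62.9 K.
m = 0.004160 kg

0.00416 kg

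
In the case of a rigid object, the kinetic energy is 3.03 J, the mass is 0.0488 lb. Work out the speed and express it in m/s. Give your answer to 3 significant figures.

Solving KE = ½mv² for v: v = √(2·KE/m).
KE = 3.03 J; m = 0.0488 lb = 0.02214 kg.
v = 16.55 m/s

16.5 m/s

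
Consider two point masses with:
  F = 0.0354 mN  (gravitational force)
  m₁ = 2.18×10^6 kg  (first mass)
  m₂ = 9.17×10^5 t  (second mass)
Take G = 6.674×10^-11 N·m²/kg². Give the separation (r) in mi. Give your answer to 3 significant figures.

Solving F = G·m₁·m₂/r² for r: r = √(G·m₁m₂/F).
F = 0.0354 mN = 3.540×10^-5 N; m₁ = 2.18×10^6 kg; m₂ = 9.17×10^5 t = 9.170×10^8 kg; G = 6.674×10^-11 N·m²/kg².
r = 61391 m
61391 m × (1 mi / 1609 m) = 38.15 mi

38.1 mi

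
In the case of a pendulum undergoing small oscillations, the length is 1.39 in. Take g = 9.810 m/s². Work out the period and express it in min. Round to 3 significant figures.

Directly: T = 2π√(L/g).
L = 1.39 in = 0.03531 m; g = 9.810 m/s².
T = 0.3769 s
0.3769 s × (1 min / 60.00 s) = 0.006282 min

0.00628 min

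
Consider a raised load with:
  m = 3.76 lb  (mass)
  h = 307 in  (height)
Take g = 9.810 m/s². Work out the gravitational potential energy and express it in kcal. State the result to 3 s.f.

PE is given directly by: PE = mgh.
m = 3.76 lb = 1.706 kg; h = 307 in = 7.798 m; g = 9.810 m/s².
PE = 130.5 J
130.5 J × (1 kcal / 4184 J) = 0.03118 kcal

0.0312 kcal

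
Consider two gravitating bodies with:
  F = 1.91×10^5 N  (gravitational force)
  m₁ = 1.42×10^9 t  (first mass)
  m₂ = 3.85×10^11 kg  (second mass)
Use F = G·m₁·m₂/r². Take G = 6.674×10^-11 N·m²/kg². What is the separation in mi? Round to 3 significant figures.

Rearranging: r = √(G·m₁m₂/F).
F = 1.91×10^5 N; m₁ = 1.42×10^9 t = 1.420×10^12 kg; m₂ = 3.85×10^11 kg; G = 6.674×10^-11 N·m²/kg².
r = 13821 m
13821 m × (1 mi / 1609 m) = 8.588 mi

8.59 mi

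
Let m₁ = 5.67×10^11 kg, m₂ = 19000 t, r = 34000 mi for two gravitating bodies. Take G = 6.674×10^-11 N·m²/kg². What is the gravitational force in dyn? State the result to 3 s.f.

0.0240 dyn

From Newton's law of gravitation: F = Gm₁m₂/r².
m₁ = 5.67×10^11 kg; m₂ = 19000 t = 1.900×10^7 kg; r = 34000 mi = 5.472×10^7 m; G = 6.674×10^-11 N·m²/kg².
F = 2.401×10^-7 N
2.401×10^-7 N × (1 dyn / 1.000×10^-5 N) = 0.02401 dyn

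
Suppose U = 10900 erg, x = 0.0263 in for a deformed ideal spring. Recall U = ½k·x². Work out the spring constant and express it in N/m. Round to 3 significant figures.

Solving U = ½k·x² for k: k = 2U/x².
U = 10900 erg = 0.001090 J; x = 0.0263 in = 6.680×10^-4 m.
k = 4885 N/m

4890 N/m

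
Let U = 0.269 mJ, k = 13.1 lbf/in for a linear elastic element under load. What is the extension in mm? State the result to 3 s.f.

0.484 mm

Rearranging: x = √(2U/k).
U = 0.269 mJ = 2.690×10^-4 J; k = 13.1 lbf/in = 2294 N/m.
x = 4.843×10^-4 m
4.843×10^-4 m × (1 mm / 0.001000 m) = 0.4843 mm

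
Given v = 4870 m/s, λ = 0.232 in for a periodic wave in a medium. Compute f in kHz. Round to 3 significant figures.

826 kHz

Solving v = f·λ for f: f = v/λ.
v = 4870 m/s; λ = 0.232 in = 0.005893 m.
f = 8.264×10^5 Hz
8.264×10^5 Hz × (1 kHz / 1000 Hz) = 826.4 kHz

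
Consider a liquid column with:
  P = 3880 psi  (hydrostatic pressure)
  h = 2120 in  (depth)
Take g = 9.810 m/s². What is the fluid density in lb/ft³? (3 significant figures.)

3160 lb/ft³

Rearranging P = ρ·g·h for ρ: ρ = P/(g·h).
P = 3880 psi = 2.675×10^7 Pa; h = 2120 in = 53.85 m; g = 9.810 m/s².
ρ = 50642 kg/m³
50642 kg/m³ × (1 lb/ft³ / 16.02 kg/m³) = 3161 lb/ft³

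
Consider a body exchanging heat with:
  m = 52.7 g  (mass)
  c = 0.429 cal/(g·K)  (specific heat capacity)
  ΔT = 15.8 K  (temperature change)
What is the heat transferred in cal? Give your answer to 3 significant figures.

357 cal

Directly: Q = mcΔT.
m = 52.7 g = 0.05270 kg; c = 0.429 cal/(g·K) = 1795 J/(kg·K); ΔT = 15.8 K.
Q = 1495 J
1495 J × (1 cal / 4.184 J) = 357.2 cal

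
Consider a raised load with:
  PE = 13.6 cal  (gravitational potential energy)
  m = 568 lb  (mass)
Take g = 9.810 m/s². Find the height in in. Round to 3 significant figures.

Solving PE = m·g·h for h: h = PE/(m·g).
PE = 13.6 cal = 56.90 J; m = 568 lb = 257.6 kg; g = 9.810 m/s².
h = 0.02251 m
0.02251 m × (1 in / 0.02540 m) = 0.8864 in

0.886 in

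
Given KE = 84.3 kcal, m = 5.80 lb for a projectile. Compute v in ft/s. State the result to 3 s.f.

Solving KE = ½mv² for v: v = √(2·KE/m).
KE = 84.3 kcal = 3.527×10^5 J; m = 5.80 lb = 2.631 kg.
v = 517.8 m/s
517.8 m/s × (1 ft/s / 0.3048 m/s) = 1699 ft/s

1700 ft/s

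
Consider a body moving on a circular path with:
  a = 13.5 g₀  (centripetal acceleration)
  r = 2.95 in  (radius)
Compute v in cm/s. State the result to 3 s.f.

315 cm/s

Rearranging a = v²/r for v: v = √(a·r).
a = 13.5 g₀ = 132.4 m/s²; r = 2.95 in = 0.07493 m.
v = 3.150 m/s
3.150 m/s × (1 cm/s / 0.01000 m/s) = 315.0 cm/s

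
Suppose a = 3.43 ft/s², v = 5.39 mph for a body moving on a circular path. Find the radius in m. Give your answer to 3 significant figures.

5.55 m

Rearranging a = v²/r for r: r = v²/a.
a = 3.43 ft/s² = 1.045 m/s²; v = 5.39 mph = 2.410 m/s.
r = 5.553 m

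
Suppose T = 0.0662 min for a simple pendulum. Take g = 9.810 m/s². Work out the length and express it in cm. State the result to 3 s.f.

Rearranging T = 2π√(L/g) for L: L = g·(T/2π)².
T = 0.0662 min = 3.972 s; g = 9.810 m/s².
L = 3.920 m
3.920 m × (1 cm / 0.01000 m) = 392.0 cm

392 cm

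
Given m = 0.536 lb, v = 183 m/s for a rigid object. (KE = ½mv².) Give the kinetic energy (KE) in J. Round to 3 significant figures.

Directly: KE = ½mv².
m = 0.536 lb = 0.2431 kg; v = 183 m/s.
KE = 4071 J  (the unit combination reduces to kg·m²/s² = J)

4070 J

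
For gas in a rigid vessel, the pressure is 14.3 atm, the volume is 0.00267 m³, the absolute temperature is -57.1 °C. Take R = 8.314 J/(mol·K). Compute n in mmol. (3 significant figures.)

2150 mmol

Rearranging: n = PV/(RT).
P = 14.3 atm = 1.449×10^6 Pa; V = 0.00267 m³; T = -57.1 °C = 216.0 K; R = 8.314 J/(mol·K).
n = 2.154 mol
2.154 mol × (1 mmol / 0.001000 mol) = 2154 mmol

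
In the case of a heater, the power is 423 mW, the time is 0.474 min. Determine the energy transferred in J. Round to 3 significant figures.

12.0 J

Rearranging: W = P·t.
P = 423 mW = 0.4230 W; t = 0.474 min = 28.44 s.
W = 12.03 J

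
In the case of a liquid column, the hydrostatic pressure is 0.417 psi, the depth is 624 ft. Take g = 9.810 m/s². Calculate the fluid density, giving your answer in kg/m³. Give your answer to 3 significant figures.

Solving P = ρ·g·h for ρ: ρ = P/(g·h).
P = 0.417 psi = 2875 Pa; h = 624 ft = 190.2 m; g = 9.810 m/s².
ρ = 1.541 kg/m³

1.54 kg/m³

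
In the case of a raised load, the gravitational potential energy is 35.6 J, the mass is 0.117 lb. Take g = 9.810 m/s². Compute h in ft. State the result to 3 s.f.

Solving PE = m·g·h for h: h = PE/(m·g).
PE = 35.6 J; m = 0.117 lb = 0.05307 kg; g = 9.810 m/s².
h = 68.38 m
68.38 m × (1 ft / 0.3048 m) = 224.3 ft

224 ft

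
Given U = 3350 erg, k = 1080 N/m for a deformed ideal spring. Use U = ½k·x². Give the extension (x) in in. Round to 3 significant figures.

Solving U = ½k·x² for x: x = √(2U/k).
U = 3350 erg = 3.350×10^-4 J; k = 1080 N/m.
x = 7.876×10^-4 m
7.876×10^-4 m × (1 in / 0.02540 m) = 0.03101 in

0.0310 in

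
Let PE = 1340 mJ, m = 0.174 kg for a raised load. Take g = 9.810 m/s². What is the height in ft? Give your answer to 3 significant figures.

2.58 ft

Rearranging PE = m·g·h for h: h = PE/(m·g).
PE = 1340 mJ = 1.340 J; m = 0.174 kg; g = 9.810 m/s².
h = 0.7850 m
0.7850 m × (1 ft / 0.3048 m) = 2.576 ft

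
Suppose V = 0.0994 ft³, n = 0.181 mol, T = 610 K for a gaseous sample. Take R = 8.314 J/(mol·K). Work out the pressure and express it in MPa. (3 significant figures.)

P is given directly by: P = nRT/V.
V = 0.0994 ft³ = 0.002815 m³; n = 0.181 mol; T = 610 K; R = 8.314 J/(mol·K).
P = 3.261×10^5 Pa
3.261×10^5 Pa × (1 MPa / 1.000×10^6 Pa) = 0.3261 MPa

0.326 MPa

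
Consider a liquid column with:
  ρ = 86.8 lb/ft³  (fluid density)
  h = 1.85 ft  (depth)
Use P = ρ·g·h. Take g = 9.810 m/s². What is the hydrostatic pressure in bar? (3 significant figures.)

Directly: P = ρgh.
ρ = 86.8 lb/ft³ = 1390 kg/m³; h = 1.85 ft = 0.5639 m; g = 9.810 m/s².
P = 7691 Pa  (the unit combination reduces to kg/(m·s²) = Pa)
7691 Pa × (1 bar / 1.000×10^5 Pa) = 0.07691 bar

0.0769 bar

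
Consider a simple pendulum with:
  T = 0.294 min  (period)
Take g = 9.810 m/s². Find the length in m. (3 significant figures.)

Rearranging: L = g·(T/2π)².
T = 0.294 min = 17.64 s; g = 9.810 m/s².
L = 77.32 m

77.3 m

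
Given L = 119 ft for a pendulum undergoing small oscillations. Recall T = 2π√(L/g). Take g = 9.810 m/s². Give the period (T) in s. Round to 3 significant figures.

12.1 s

Directly: T = 2π√(L/g).
L = 119 ft = 36.27 m; g = 9.810 m/s².
T = 12.08 s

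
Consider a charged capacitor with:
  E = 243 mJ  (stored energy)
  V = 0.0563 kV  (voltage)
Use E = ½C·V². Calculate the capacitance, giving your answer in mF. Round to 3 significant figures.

0.153 mF

Rearranging E = ½C·V² for C: C = 2E/V².
E = 243 mJ = 0.2430 J; V = 0.0563 kV = 56.30 V.
C = 1.533×10^-4 F
1.533×10^-4 F × (1 mF / 0.001000 F) = 0.1533 mF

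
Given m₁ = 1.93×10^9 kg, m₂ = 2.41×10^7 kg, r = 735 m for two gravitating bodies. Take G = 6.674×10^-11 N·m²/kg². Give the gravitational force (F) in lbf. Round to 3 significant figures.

Directly: F = Gm₁m₂/r².
m₁ = 1.93×10^9 kg; m₂ = 2.41×10^7 kg; r = 735 m; G = 6.674×10^-11 N·m²/kg².
F = 5.746 N
5.746 N × (1 lbf / 4.448 N) = 1.292 lbf

1.29 lbf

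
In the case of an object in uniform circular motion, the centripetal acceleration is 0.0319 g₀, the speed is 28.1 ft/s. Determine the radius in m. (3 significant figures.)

234 m

Rearranging a = v²/r for r: r = v²/a.
a = 0.0319 g₀ = 0.3128 m/s²; v = 28.1 ft/s = 8.565 m/s.
r = 234.5 m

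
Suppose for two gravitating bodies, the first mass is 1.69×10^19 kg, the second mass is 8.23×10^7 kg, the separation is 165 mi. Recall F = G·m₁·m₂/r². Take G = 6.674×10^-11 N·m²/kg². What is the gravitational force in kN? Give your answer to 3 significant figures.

From Newton's law of gravitation: F = Gm₁m₂/r².
m₁ = 1.69×10^19 kg; m₂ = 8.23×10^7 kg; r = 165 mi = 2.655×10^5 m; G = 6.674×10^-11 N·m²/kg².
F = 1.316×10^6 N  (the unit combination reduces to kg·m/s² = N)
1.316×10^6 N × (1 kN / 1000 N) = 1316 kN

1320 kN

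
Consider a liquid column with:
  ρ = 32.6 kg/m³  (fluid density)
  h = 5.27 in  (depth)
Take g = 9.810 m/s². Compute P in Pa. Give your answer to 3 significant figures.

42.8 Pa

P is given directly by: P = ρgh.
ρ = 32.6 kg/m³; h = 5.27 in = 0.1339 m; g = 9.810 m/s².
P = 42.81 Pa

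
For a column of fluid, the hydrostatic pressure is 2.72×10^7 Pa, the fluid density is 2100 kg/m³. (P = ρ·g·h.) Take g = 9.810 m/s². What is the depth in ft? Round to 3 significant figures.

Rearranging P = ρ·g·h for h: h = P/(ρ·g).
P = 2.72×10^7 Pa; ρ = 2100 kg/m³; g = 9.810 m/s².
h = 1320 m
1320 m × (1 ft / 0.3048 m) = 4332 ft

4330 ft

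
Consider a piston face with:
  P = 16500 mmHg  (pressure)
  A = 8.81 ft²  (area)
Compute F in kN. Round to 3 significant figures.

Rearranging P = F/A for F: F = P·A.
P = 16500 mmHg = 2.200×10^6 Pa; A = 8.81 ft² = 0.8185 m².
F = 1.800×10^6 N  (the unit combination reduces to kg·m/s² = N)
1.800×10^6 N × (1 kN / 1000 N) = 1800 kN

1800 kN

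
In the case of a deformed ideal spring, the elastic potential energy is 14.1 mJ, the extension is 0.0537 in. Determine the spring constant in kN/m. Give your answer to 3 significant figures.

15.2 kN/m

Solving U = ½k·x² for k: k = 2U/x².
U = 14.1 mJ = 0.01410 J; x = 0.0537 in = 0.001364 m.
k = 15158 N/m
15158 N/m × (1 kN/m / 1000 N/m) = 15.16 kN/m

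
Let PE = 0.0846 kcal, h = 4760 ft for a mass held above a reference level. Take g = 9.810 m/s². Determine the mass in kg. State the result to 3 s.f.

0.0249 kg

Rearranging PE = m·g·h for m: m = PE/(g·h).
PE = 0.0846 kcal = 354.0 J; h = 4760 ft = 1451 m; g = 9.810 m/s².
m = 0.02487 kg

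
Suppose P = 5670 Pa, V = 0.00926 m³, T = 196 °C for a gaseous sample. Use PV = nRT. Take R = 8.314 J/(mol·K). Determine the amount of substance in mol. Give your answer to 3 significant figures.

0.0135 mol

Rearranging: n = PV/(RT).
P = 5670 Pa; V = 0.00926 m³; T = 196 °C = 469.1 K; R = 8.314 J/(mol·K).
n = 0.01346 mol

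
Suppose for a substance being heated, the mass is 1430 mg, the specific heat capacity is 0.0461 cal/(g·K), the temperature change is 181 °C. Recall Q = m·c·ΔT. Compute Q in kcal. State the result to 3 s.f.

Q is given directly by: Q = mcΔT.
m = 1430 mg = 0.001430 kg; c = 0.0461 cal/(g·K) = 192.9 J/(kg·K); ΔT = 181 °C = 181.0 K.
Q = 49.92 J
49.92 J × (1 kcal / 4184 J) = 0.01193 kcal

0.0119 kcal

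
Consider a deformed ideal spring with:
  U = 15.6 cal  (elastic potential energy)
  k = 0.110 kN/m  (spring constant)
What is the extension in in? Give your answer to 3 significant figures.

Rearranging U = ½k·x² for x: x = √(2U/k).
U = 15.6 cal = 65.27 J; k = 0.110 kN/m = 110.0 N/m.
x = 1.089 m
1.089 m × (1 in / 0.02540 m) = 42.89 in

42.9 in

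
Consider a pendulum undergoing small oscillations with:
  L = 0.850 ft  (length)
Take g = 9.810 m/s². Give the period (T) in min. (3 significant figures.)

0.0170 min

T is given directly by: T = 2π√(L/g).
L = 0.850 ft = 0.2591 m; g = 9.810 m/s².
T = 1.021 s
1.021 s × (1 min / 60.00 s) = 0.01702 min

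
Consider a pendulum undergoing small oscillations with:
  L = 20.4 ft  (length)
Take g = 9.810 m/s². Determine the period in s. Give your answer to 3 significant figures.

T is given directly by: T = 2π√(L/g).
L = 20.4 ft = 6.218 m; g = 9.810 m/s².
T = 5.002 s

5.00 s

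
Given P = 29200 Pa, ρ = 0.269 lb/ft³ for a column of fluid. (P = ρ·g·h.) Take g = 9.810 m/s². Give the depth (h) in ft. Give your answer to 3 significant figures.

Rearranging: h = P/(ρ·g).
P = 29200 Pa; ρ = 0.269 lb/ft³ = 4.309 kg/m³; g = 9.810 m/s².
h = 690.8 m
690.8 m × (1 ft / 0.3048 m) = 2266 ft

2270 ft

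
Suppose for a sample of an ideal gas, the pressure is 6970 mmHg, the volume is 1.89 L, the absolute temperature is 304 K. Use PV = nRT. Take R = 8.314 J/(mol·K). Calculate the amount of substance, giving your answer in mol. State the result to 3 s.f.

Rearranging PV = nRT for n: n = PV/(RT).
P = 6970 mmHg = 9.293×10^5 Pa; V = 1.89 L = 0.001890 m³; T = 304 K; R = 8.314 J/(mol·K).
n = 0.6949 mol

0.695 mol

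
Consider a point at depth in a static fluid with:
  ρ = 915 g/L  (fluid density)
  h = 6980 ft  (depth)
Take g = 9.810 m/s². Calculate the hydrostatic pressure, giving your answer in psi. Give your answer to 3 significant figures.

2770 psi

Directly: P = ρgh.
ρ = 915 g/L = 915.0 kg/m³; h = 6980 ft = 2128 m; g = 9.810 m/s².
P = 1.910×10^7 Pa
1.910×10^7 Pa × (1 psi / 6895 Pa) = 2770 psi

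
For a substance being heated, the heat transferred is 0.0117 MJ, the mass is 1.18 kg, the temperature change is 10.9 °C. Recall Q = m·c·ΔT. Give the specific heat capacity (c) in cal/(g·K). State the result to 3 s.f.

0.217 cal/(g·K)

Solving Q = m·c·ΔT for c: c = Q/(m·ΔT).
Q = 0.0117 MJ = 11700 J; m = 1.18 kg; ΔT = 10.9 °C = 10.90 K.
c = 909.7 J/(kg·K)
909.7 J/(kg·K) × (1 cal/(g·K) / 4184 J/(kg·K)) = 0.2174 cal/(g·K)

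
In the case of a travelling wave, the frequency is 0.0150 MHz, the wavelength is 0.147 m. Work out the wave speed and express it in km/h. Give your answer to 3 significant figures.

7940 km/h

v is given directly by: v = fλ.
f = 0.0150 MHz = 15000 Hz; λ = 0.147 m.
v = 2205 m/s
2205 m/s × (1 km/h / 0.2778 m/s) = 7938 km/h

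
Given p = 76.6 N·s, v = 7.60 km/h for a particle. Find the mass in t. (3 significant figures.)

0.0363 t

Rearranging p = m·v for m: m = p/v.
p = 76.6 N·s = 76.60 kg·m/s; v = 7.60 km/h = 2.111 m/s.
m = 36.28 kg
36.28 kg × (1 t / 1000 kg) = 0.03628 t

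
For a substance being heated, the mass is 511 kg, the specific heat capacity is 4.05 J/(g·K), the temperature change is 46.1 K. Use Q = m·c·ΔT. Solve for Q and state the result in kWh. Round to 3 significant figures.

Directly: Q = mcΔT.
m = 511 kg; c = 4.05 J/(g·K) = 4050 J/(kg·K); ΔT = 46.1 K.
Q = 9.541×10^7 J  (the unit combination reduces to kg·m²/s² = J)
9.541×10^7 J × (1 kWh / 3.600×10^6 J) = 26.50 kWh

26.5 kWh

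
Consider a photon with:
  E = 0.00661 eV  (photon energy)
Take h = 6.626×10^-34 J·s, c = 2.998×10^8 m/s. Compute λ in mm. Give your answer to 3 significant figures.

Rearranging: λ = hc/E.
E = 0.00661 eV = 1.059×10^-21 J; h = 6.626×10^-34 J·s; c = 2.998×10^8 m/s.
λ = 1.876×10^-4 m
1.876×10^-4 m × (1 mm / 0.001000 m) = 0.1876 mm

0.188 mm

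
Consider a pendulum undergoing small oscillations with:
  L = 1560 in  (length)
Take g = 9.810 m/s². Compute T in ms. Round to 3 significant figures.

T is given directly by: T = 2π√(L/g).
L = 1560 in = 39.62 m; g = 9.810 m/s².
T = 12.63 s
12.63 s × (1 ms / 0.001000 s) = 12628 ms

12600 ms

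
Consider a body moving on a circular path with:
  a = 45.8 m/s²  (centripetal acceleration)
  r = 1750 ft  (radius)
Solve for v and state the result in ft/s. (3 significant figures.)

Rearranging a = v²/r for v: v = √(a·r).
a = 45.8 m/s²; r = 1750 ft = 533.4 m.
v = 156.3 m/s
156.3 m/s × (1 ft/s / 0.3048 m/s) = 512.8 ft/s

513 ft/s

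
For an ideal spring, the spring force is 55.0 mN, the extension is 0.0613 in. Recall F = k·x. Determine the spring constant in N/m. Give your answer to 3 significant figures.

35.3 N/m

From Hooke's law: k = F/x.
F = 55.0 mN = 0.05500 N; x = 0.0613 in = 0.001557 m.
k = 35.32 N/m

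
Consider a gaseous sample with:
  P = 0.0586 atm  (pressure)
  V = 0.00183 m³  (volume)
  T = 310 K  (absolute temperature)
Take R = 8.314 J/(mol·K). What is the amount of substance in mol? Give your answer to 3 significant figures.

0.00422 mol

Rearranging PV = nRT for n: n = PV/(RT).
P = 0.0586 atm = 5938 Pa; V = 0.00183 m³; T = 310 K; R = 8.314 J/(mol·K).
n = 0.004216 mol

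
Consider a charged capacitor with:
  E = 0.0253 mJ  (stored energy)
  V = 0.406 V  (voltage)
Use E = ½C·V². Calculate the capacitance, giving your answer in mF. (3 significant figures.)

0.307 mF

Rearranging: C = 2E/V².
E = 0.0253 mJ = 2.530×10^-5 J; V = 0.406 V.
C = 3.070×10^-4 F
3.070×10^-4 F × (1 mF / 0.001000 F) = 0.3070 mF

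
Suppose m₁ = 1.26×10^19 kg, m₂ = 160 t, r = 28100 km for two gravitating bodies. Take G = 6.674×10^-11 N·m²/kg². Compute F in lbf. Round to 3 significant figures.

0.0383 lbf

Directly: F = Gm₁m₂/r².
m₁ = 1.26×10^19 kg; m₂ = 160 t = 1.600×10^5 kg; r = 28100 km = 2.810×10^7 m; G = 6.674×10^-11 N·m²/kg².
F = 0.1704 N
0.1704 N × (1 lbf / 4.448 N) = 0.03831 lbf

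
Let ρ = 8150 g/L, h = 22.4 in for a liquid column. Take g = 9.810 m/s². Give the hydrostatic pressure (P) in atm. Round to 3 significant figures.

0.449 atm

Directly: P = ρgh.
ρ = 8150 g/L = 8150 kg/m³; h = 22.4 in = 0.5690 m; g = 9.810 m/s².
P = 45489 Pa
45489 Pa × (1 atm / 1.013×10^5 Pa) = 0.4489 atm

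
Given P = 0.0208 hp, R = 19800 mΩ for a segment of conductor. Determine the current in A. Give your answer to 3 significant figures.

Rearranging: I = √(P/R).
P = 0.0208 hp = 15.51 W; R = 19800 mΩ = 19.80 Ω.
I = 0.8851 A

0.885 A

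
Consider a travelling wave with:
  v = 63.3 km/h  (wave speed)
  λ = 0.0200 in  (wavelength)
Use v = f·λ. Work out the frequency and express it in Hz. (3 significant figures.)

34600 Hz

Solving v = f·λ for f: f = v/λ.
v = 63.3 km/h = 17.58 m/s; λ = 0.0200 in = 5.080×10^-4 m.
f = 34613 Hz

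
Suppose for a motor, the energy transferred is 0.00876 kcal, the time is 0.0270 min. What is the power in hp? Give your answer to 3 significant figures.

Directly: P = W/t.
W = 0.00876 kcal = 36.65 J; t = 0.0270 min = 1.620 s.
P = 22.62 W  (the unit combination reduces to kg·m²/s³ = W)
22.62 W × (1 hp / 745.7 W) = 0.03034 hp

0.0303 hp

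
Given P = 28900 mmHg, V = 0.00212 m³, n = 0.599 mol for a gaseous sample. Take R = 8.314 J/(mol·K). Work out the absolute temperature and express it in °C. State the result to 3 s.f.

From the ideal-gas law: T = PV/(nR).
P = 28900 mmHg = 3.853×10^6 Pa; V = 0.00212 m³; n = 0.599 mol; R = 8.314 J/(mol·K).
T = 1640 K
1640 K − 273.15 = 1367 °C

1370 °C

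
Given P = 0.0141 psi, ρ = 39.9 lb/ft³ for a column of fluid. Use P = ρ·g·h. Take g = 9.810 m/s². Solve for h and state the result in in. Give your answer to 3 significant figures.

Solving P = ρ·g·h for h: h = P/(ρ·g).
P = 0.0141 psi = 97.22 Pa; ρ = 39.9 lb/ft³ = 639.1 kg/m³; g = 9.810 m/s².
h = 0.01551 m
0.01551 m × (1 in / 0.02540 m) = 0.6104 in

0.610 in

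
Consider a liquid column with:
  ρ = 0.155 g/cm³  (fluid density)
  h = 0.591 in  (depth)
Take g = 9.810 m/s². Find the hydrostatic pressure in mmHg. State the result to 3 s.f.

0.171 mmHg

P is given directly by: P = ρgh.
ρ = 0.155 g/cm³ = 155.0 kg/m³; h = 0.591 in = 0.01501 m; g = 9.810 m/s².
P = 22.83 Pa
22.83 Pa × (1 mmHg / 133.3 Pa) = 0.1712 mmHg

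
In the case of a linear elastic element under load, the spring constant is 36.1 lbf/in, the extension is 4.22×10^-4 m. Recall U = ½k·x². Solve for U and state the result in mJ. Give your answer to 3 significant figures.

0.563 mJ

U is given directly by: U = ½kx².
k = 36.1 lbf/in = 6322 N/m; x = 4.22×10^-4 m.
U = 5.629×10^-4 J  (the unit combination reduces to kg·m²/s² = J)
5.629×10^-4 J × (1 mJ / 0.001000 J) = 0.5629 mJ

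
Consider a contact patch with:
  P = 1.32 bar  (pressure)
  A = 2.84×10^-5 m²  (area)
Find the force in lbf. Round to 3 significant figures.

0.843 lbf

Rearranging P = F/A for F: F = P·A.
P = 1.32 bar = 1.320×10^5 Pa; A = 2.84×10^-5 m².
F = 3.749 N
3.749 N × (1 lbf / 4.448 N) = 0.8428 lbf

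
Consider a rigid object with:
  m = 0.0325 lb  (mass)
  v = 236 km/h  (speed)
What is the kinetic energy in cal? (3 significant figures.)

7.57 cal

Directly: KE = ½mv².
m = 0.0325 lb = 0.01474 kg; v = 236 km/h = 65.56 m/s.
KE = 31.68 J
31.68 J × (1 cal / 4.184 J) = 7.571 cal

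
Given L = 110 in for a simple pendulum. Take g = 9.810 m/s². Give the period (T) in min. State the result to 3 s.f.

0.0559 min

Directly: T = 2π√(L/g).
L = 110 in = 2.794 m; g = 9.810 m/s².
T = 3.353 s
3.353 s × (1 min / 60.00 s) = 0.05589 min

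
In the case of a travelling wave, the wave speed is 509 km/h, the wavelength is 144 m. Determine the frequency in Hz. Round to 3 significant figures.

Rearranging v = f·λ for f: f = v/λ.
v = 509 km/h = 141.4 m/s; λ = 144 m.
f = 0.9819 Hz

0.982 Hz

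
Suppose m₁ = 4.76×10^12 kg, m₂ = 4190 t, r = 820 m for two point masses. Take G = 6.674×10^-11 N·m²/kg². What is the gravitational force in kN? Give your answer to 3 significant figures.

1.98 kN

Directly: F = Gm₁m₂/r².
m₁ = 4.76×10^12 kg; m₂ = 4190 t = 4.190×10^6 kg; r = 820 m; G = 6.674×10^-11 N·m²/kg².
F = 1980 N
1980 N × (1 kN / 1000 N) = 1.980 kN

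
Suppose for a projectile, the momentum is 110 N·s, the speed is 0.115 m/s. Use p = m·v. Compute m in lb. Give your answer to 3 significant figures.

2110 lb

Rearranging p = m·v for m: m = p/v.
p = 110 N·s = 110.0 kg·m/s; v = 0.115 m/s.
m = 956.5 kg
956.5 kg × (1 lb / 0.4536 kg) = 2109 lb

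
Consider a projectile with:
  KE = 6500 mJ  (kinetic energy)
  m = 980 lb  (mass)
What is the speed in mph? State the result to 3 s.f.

Rearranging: v = √(2·KE/m).
KE = 6500 mJ = 6.500 J; m = 980 lb = 444.5 kg.
v = 0.1710 m/s
0.1710 m/s × (1 mph / 0.4470 m/s) = 0.3825 mph

0.383 mph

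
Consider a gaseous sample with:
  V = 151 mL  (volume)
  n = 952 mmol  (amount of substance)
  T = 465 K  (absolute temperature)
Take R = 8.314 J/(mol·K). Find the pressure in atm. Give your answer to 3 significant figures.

From the ideal-gas law: P = nRT/V.
V = 151 mL = 1.510×10^-4 m³; n = 952 mmol = 0.9520 mol; T = 465 K; R = 8.314 J/(mol·K).
P = 2.437×10^7 Pa
2.437×10^7 Pa × (1 atm / 1.013×10^5 Pa) = 240.6 atm

241 atm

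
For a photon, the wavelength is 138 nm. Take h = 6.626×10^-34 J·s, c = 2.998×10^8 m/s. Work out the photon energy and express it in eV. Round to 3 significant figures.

8.98 eV

Directly: E = hc/λ.
λ = 138 nm = 1.380×10^-7 m; h = 6.626×10^-34 J·s; c = 2.998×10^8 m/s.
E = 1.439×10^-18 J
1.439×10^-18 J × (1 eV / 1.602×10^-19 J) = 8.984 eV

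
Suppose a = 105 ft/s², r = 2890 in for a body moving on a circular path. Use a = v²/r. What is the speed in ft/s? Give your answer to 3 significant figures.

Solving a = v²/r for v: v = √(a·r).
a = 105 ft/s² = 32.00 m/s²; r = 2890 in = 73.41 m.
v = 48.47 m/s
48.47 m/s × (1 ft/s / 0.3048 m/s) = 159.0 ft/s

159 ft/s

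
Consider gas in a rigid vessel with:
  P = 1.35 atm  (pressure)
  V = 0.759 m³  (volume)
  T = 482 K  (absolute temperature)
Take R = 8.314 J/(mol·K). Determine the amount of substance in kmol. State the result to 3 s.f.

0.0259 kmol

From the ideal-gas law: n = PV/(RT).
P = 1.35 atm = 1.368×10^5 Pa; V = 0.759 m³; T = 482 K; R = 8.314 J/(mol·K).
n = 25.91 mol
25.91 mol × (1 kmol / 1000 mol) = 0.02591 kmol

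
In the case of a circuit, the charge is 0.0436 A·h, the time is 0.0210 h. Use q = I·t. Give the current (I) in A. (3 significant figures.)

2.08 A

Rearranging q = I·t for I: I = q/t.
q = 0.0436 A·h = 157.0 C; t = 0.0210 h = 75.60 s.
I = 2.076 A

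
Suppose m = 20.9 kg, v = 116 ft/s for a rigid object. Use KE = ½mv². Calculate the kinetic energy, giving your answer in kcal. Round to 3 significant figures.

3.12 kcal

KE is given directly by: KE = ½mv².
m = 20.9 kg; v = 116 ft/s = 35.36 m/s.
KE = 13064 J
13064 J × (1 kcal / 4184 J) = 3.122 kcal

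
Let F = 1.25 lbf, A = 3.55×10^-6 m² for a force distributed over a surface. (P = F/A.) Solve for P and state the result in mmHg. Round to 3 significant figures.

Directly: P = F/A.
F = 1.25 lbf = 5.560 N; A = 3.55×10^-6 m².
P = 1.566×10^6 Pa
1.566×10^6 Pa × (1 mmHg / 133.3 Pa) = 11748 mmHg

11700 mmHg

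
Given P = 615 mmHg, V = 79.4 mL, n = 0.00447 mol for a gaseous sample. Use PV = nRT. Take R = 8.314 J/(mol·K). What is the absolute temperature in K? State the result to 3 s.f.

From the ideal-gas law: T = PV/(nR).
P = 615 mmHg = 81993 Pa; V = 79.4 mL = 7.940×10^-5 m³; n = 0.00447 mol; R = 8.314 J/(mol·K).
T = 175.2 K

175 K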